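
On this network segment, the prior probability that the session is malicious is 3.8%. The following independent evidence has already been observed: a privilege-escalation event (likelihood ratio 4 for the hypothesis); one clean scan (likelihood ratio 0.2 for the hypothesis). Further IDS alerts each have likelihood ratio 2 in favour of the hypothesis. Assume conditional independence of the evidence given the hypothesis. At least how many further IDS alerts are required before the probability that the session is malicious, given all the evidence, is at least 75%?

7

Prior odds = 0.038/0.962 = 19/481.
Combined Bayes factor of the evidence already in hand = 4 × 0.2 = 0.8.
Odds after that evidence = (19/481) × 0.8 = 76/2405.
Target odds = 0.75/0.25 = 3.
Need 2ⁿ ≥ 3 ÷ (76/2405) = 7215/76.
2⁶ = 64 falls short of 7215/76 but 2⁷ = 128 reaches it, so n = 7.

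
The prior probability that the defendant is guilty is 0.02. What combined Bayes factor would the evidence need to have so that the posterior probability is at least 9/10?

Prior odds = 0.02/0.98 = 1/49.
Target odds = 0.9/0.1 = 9.
Required Bayes factor = 9 ÷ (1/49) = 441.

441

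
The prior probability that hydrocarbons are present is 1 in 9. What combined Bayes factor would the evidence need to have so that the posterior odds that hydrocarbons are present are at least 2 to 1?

Prior odds = (1/9)/(8/9) = 0.125.
Target odds = 2.
Required Bayes factor = 2 ÷ 0.125 = 16.

16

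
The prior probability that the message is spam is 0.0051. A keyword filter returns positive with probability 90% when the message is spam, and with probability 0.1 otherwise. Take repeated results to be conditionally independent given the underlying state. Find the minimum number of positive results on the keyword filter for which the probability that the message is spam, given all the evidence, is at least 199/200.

Prior odds: 0.0051 ÷ 0.9949 = 51/9949.
Likelihood ratio of a positive result = 0.9/0.1 = 9.
Target posterior odds = 0.995/0.005 = 199.
Require 9ⁿ ≥ 199 ÷ (51/9949) = 1979851/51.
9⁴ = 6561 falls short of 1979851/51 but 9⁵ = 59049 reaches it, so n = 5.

5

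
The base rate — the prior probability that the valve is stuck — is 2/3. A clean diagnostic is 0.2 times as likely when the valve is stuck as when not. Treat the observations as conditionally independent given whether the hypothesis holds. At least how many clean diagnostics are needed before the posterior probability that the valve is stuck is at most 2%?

3

Prior odds = (2/3)/(1/3) = 2.
Likelihood ratio per clean diagnostic = 0.2.
Target odds: 0.02 ÷ 0.98 = 1/49.
Require 0.2ⁿ ≤ 1/49 ÷ 2 = 1/98.
0.2² = 0.04 is still above 1/98 but 0.2³ = 0.008 is at or below it, so n = 3.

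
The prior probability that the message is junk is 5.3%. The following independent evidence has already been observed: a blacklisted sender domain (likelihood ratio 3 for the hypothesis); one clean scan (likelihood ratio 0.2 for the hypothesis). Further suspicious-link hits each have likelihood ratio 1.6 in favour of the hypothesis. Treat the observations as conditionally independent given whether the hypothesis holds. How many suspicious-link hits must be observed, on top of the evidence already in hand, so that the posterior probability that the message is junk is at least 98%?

Prior odds = 0.053/0.947 = 53/947.
Combined Bayes factor of the evidence already in hand = 3 × 0.2 = 0.6.
Odds after that evidence = (53/947) × 0.6 = 159/4735.
Target odds = 0.98/0.02 = 49.
Need 1.6ⁿ ≥ 49 ÷ (159/4735) = 232015/159.
1.6¹⁵ ≈1152.92 falls short of 232015/159 but 1.6¹⁶ ≈1844.67 reaches it, so n = 16.

16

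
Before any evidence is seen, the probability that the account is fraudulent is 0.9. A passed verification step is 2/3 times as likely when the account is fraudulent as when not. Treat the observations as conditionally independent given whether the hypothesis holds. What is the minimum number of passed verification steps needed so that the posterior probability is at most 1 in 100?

Prior odds = 0.9/0.1 = 9.
Likelihood ratio per passed verification step = 2/3.
Target posterior odds = 0.01/0.99 = 1/99.
Require (2/3)ⁿ ≤ 1/99 ÷ 9 = 1/891.
(2/3)¹⁶ = 65536/43046721 is still above 1/891 but (2/3)¹⁷ = 131072/129140163 is at or below it, so n = 17.

17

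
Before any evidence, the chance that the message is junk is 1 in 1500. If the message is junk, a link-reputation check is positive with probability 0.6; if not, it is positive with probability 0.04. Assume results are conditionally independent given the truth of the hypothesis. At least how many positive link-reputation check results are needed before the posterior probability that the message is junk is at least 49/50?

5

Prior odds = (1/1500)/(1499/1500) = 1/1499.
Likelihood ratio of a positive = 0.6/0.04 = 15.
Target odds: 0.98 ÷ 0.02 = 49.
Require 15ⁿ ≥ 49 ÷ (1/1499) = 73451.
15⁴ = 50625 falls short of 73451 but 15⁵ = 759375 reaches it, so n = 5.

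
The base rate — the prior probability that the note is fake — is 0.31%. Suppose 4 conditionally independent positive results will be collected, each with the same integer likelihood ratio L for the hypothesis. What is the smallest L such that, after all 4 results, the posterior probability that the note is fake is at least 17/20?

Prior odds = 0.0031/0.9969 = 31/9969.
Target odds = 0.85/0.15 = 17/3.
Need L⁴ ≥ 17/3 ÷ (31/9969) = 56491/31.
6⁴ = 1296 < 56491/31 ≤ 2401 = 7⁴, so L = 7.

7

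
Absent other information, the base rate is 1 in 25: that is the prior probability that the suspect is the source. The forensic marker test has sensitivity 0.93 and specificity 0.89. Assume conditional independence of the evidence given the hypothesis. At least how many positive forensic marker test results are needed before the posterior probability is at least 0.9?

3

Prior odds: 0.04 ÷ 0.96 = 1/24.
False-positive rate = 1 − 0.89 = 0.11; likelihood ratio of a positive = 0.93/0.11 = 93/11.
Target posterior odds = 0.9/0.1 = 9.
Need (1/24) × (93/11)ⁿ ≥ 9, i.e. (93/11)ⁿ ≥ 216.
(93/11)² = 8649/121 falls short of 216 but (93/11)³ = 804357/1331 reaches it, so n = 3.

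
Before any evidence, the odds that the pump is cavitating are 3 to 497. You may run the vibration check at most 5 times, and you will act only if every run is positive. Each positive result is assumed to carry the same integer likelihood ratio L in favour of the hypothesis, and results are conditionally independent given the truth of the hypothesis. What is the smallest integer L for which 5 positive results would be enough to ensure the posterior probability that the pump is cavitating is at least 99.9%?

Prior odds = 3/497.
Target odds = 0.999/0.001 = 999.
Need L⁵ ≥ 999 ÷ (3/497) = 165501.
11⁵ = 161051 < 165501 ≤ 248832 = 12⁵, so L = 12.

12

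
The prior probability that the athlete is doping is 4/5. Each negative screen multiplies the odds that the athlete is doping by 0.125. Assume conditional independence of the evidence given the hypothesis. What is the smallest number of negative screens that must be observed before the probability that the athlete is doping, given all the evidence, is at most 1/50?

Prior odds = 0.8/0.2 = 4.
Likelihood ratio per negative screen = 0.125.
Target odds: 0.02 ÷ 0.98 = 1/49.
Need 4 × 0.125ⁿ ≤ 1/49, i.e. 0.125ⁿ ≤ 1/196.
0.125² = 0.015625 is still above 1/196 but 0.125³ = 0.001953125 is at or below it, so n = 3.

3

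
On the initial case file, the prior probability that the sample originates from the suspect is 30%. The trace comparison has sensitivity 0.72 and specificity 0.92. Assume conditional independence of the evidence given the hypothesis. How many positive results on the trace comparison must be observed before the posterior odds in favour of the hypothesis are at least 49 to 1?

Prior odds = 0.3/0.7 = 3/7.
False-positive rate = 1 − 0.92 = 0.08; likelihood ratio of a positive = 0.72/0.08 = 9.
Target odds = 49.
Require 9ⁿ ≥ 49 ÷ (3/7) = 343/3.
9² = 81 falls short of 343/3 but 9³ = 729 reaches it, so n = 3.

3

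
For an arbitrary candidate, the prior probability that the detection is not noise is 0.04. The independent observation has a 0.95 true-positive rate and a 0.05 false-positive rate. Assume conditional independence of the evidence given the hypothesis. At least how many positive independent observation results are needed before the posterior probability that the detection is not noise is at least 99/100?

Prior odds = 0.04/0.96 = 1/24.
Likelihood ratio of a positive result = 0.95/0.05 = 19.
Target odds: 0.99 ÷ 0.01 = 99.
Need (1/24) × 19ⁿ ≥ 99, i.e. 19ⁿ ≥ 2376.
19² = 361 falls short of 2376 but 19³ = 6859 reaches it, so n = 3.

3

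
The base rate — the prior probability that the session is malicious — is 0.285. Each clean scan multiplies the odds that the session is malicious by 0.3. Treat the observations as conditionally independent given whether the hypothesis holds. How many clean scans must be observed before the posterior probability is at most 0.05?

Prior odds: 0.285 ÷ 0.715 = 57/143.
Likelihood ratio per clean scan = 0.3.
Target odds: 0.05 ÷ 0.95 = 1/19.
Need (57/143) × 0.3ⁿ ≤ 1/19, i.e. 0.3ⁿ ≤ 143/1083.
0.3¹ = 0.3 is still above 143/1083 but 0.3² = 0.09 is at or below it, so n = 2.

2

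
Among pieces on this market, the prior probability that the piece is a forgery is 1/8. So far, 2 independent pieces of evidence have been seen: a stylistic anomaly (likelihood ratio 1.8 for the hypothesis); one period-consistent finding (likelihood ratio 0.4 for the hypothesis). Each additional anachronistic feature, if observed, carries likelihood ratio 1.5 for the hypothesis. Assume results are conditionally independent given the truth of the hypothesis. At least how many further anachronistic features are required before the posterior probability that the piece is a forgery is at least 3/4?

Prior odds = 0.125/0.875 = 1/7.
Combined Bayes factor of the evidence already in hand = 1.8 × 0.4 = 0.72.
Odds after that evidence = (1/7) × 0.72 = 18/175.
Target odds = 0.75/0.25 = 3.
Need 1.5ⁿ ≥ 3 ÷ (18/175) = 175/6.
1.5⁸ = 25.62890625 falls short of 175/6 but 1.5⁹ = 19683/512 reaches it, so n = 9.

9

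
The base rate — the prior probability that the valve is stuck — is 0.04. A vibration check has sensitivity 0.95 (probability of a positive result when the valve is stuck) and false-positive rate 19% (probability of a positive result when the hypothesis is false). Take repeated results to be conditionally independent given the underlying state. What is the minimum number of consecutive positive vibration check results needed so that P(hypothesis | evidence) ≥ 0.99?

5

Prior odds: 0.04 ÷ 0.96 = 1/24.
Likelihood ratio of a positive result = 0.95/0.19 = 5.
Target odds: 0.99 ÷ 0.01 = 99.
Need (1/24) × 5ⁿ ≥ 99, i.e. 5ⁿ ≥ 2376.
5⁴ = 625 falls short of 2376 but 5⁵ = 3125 reaches it, so n = 5.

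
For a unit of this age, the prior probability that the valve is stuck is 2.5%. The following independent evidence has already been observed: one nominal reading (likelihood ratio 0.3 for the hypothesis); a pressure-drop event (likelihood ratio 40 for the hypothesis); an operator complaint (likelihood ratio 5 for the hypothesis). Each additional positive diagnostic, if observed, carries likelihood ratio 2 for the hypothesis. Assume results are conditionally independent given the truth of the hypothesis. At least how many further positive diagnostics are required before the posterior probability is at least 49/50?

5

Prior odds = 0.025/0.975 = 1/39.
Combined Bayes factor of the evidence already in hand = 0.3 × 40 × 5 = 60.
Odds after that evidence = (1/39) × 60 = 20/13.
Target odds = 0.98/0.02 = 49.
Need 2ⁿ ≥ 49 ÷ (20/13) = 31.85.
2⁴ = 16 falls short of 31.85 but 2⁵ = 32 reaches it, so n = 5.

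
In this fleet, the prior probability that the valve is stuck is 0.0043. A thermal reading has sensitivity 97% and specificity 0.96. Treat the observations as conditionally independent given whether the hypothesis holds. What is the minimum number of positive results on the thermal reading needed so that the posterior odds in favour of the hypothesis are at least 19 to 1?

3

Prior odds: 0.0043 ÷ 0.9957 = 43/9957.
False-positive rate = 1 − 0.96 = 0.04; likelihood ratio of a positive = 0.97/0.04 = 24.25.
Target odds = 19.
Need (43/9957) × 24.25ⁿ ≥ 19, i.e. 24.25ⁿ ≥ 189183/43.
24.25² = 588.0625 falls short of 189183/43 but 24.25³ = 912673/64 reaches it, so n = 3.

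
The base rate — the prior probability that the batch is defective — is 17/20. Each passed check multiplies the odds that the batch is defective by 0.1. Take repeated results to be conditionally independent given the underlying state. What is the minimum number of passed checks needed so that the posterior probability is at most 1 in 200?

4

Prior odds: 0.85 ÷ 0.15 = 17/3.
Likelihood ratio per passed check = 0.1.
Target odds: 0.005 ÷ 0.995 = 1/199.
Require 0.1ⁿ ≤ 1/199 ÷ (17/3) = 3/3383.
0.1³ = 0.001 is still above 3/3383 but 0.1⁴ = 0.0001 is at or below it, so n = 4.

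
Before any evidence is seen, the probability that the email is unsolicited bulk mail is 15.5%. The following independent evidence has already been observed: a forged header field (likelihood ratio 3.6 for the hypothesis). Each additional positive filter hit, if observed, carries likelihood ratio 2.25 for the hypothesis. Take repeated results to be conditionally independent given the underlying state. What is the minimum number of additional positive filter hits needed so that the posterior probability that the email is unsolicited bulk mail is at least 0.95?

5

Prior odds = 0.155/0.845 = 31/169.
Bayes factor of the evidence already in hand = 3.6.
Odds after that evidence = (31/169) × 3.6 = 558/845.
Target odds = 0.95/0.05 = 19.
Need 2.25ⁿ ≥ 19 ÷ (558/845) = 16055/558.
2.25⁴ = 25.62890625 falls short of 16055/558 but 2.25⁵ = 59049/1024 reaches it, so n = 5.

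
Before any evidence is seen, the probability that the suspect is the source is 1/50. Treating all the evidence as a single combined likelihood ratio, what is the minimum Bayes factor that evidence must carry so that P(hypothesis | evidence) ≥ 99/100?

Prior odds = 0.02/0.98 = 1/49.
Target odds = 0.99/0.01 = 99.
Required Bayes factor = 99 ÷ (1/49) = 4851.

4851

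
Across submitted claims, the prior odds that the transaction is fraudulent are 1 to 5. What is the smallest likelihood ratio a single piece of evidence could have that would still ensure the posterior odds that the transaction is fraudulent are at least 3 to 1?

Prior odds = 0.2.
Target odds = 3.
Required Bayes factor = 3 ÷ 0.2 = 15.

15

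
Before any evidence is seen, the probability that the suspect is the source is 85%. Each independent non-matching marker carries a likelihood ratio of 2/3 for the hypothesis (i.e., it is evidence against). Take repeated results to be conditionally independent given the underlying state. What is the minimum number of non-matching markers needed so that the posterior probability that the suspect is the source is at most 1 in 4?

Prior odds: 0.85 ÷ 0.15 = 17/3.
Likelihood ratio per non-matching marker = 2/3.
Target posterior odds = 0.25/0.75 = 1/3.
Need (17/3) × (2/3)ⁿ ≤ 1/3, i.e. (2/3)ⁿ ≤ 1/17.
(2/3)⁶ = 64/729 is still above 1/17 but (2/3)⁷ = 128/2187 is at or below it, so n = 7.

7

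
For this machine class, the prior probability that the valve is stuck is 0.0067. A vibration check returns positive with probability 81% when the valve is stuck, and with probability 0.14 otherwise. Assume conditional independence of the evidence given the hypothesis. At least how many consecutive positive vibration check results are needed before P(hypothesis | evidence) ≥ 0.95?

Prior odds = 0.0067/0.9933 = 67/9933.
Likelihood ratio of a positive result = 0.81/0.14 = 81/14.
Target odds: 0.95 ÷ 0.05 = 19.
Need (67/9933) × (81/14)ⁿ ≥ 19, i.e. (81/14)ⁿ ≥ 188727/67.
(81/14)⁴ = 43046721/38416 falls short of 188727/67 but (81/14)⁵ ≈6483.13 reaches it, so n = 5.

5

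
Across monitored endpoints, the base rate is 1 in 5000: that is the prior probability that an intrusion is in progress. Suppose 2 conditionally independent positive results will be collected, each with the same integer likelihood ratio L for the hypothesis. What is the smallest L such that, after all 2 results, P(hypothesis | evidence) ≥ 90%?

213

Prior odds = 0.0002/0.9998 = 1/4999.
Target odds = 0.9/0.1 = 9.
Need L² ≥ 9 ÷ (1/4999) = 44991.
212² = 44944 < 44991 ≤ 45369 = 213², so L = 213.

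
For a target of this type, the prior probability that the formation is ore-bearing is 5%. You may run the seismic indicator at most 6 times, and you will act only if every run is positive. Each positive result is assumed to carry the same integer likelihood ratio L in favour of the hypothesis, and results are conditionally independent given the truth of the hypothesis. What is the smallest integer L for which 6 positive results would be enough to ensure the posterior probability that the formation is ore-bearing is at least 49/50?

4

Prior odds = 0.05/0.95 = 1/19.
Target odds = 0.98/0.02 = 49.
Need L⁶ ≥ 49 ÷ (1/19) = 931.
3⁶ = 729 < 931 ≤ 4096 = 4⁶, so L = 4.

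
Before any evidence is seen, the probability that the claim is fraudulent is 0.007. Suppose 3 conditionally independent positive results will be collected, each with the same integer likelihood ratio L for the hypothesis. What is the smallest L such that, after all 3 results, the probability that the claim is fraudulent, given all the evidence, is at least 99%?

25

Prior odds = 0.007/0.993 = 7/993.
Target odds = 0.99/0.01 = 99.
Need L³ ≥ 99 ÷ (7/993) = 98307/7.
24³ = 13824 < 98307/7 ≤ 15625 = 25³, so L = 25.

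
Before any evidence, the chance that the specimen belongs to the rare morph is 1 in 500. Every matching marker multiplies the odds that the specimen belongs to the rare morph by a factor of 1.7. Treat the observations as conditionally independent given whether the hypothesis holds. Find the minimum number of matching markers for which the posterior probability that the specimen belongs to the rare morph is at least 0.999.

Prior odds = 0.002/0.998 = 1/499.
Likelihood ratio per matching marker = 1.7.
Target posterior odds = 0.999/0.001 = 999.
Require 1.7ⁿ ≥ 999 ÷ (1/499) = 498501.
1.7²⁴ ≈339449 falls short of 498501 but 1.7²⁵ ≈577063 reaches it, so n = 25.

25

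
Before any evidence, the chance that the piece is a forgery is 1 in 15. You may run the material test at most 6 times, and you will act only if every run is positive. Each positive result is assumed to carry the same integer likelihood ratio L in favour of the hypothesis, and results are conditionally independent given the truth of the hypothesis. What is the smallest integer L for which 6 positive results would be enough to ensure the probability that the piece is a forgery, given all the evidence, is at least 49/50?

3

Prior odds = (1/15)/(14/15) = 1/14.
Target odds = 0.98/0.02 = 49.
Need L⁶ ≥ 49 ÷ (1/14) = 686.
2⁶ = 64 < 686 ≤ 729 = 3⁶, so L = 3.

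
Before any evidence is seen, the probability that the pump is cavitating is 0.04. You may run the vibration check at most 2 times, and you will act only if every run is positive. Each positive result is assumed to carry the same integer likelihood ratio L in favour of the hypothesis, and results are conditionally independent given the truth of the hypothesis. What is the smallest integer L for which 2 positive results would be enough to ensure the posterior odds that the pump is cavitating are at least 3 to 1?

Prior odds = 0.04/0.96 = 1/24.
Target odds = 3.
Need L² ≥ 3 ÷ (1/24) = 72.
8² = 64 < 72 ≤ 81 = 9², so L = 9.

9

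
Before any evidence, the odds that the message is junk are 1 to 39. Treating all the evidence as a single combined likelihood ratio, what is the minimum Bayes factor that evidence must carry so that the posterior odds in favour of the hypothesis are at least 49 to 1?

Prior odds = 1/39.
Target odds = 49.
Required Bayes factor = 49 ÷ (1/39) = 1911.

1911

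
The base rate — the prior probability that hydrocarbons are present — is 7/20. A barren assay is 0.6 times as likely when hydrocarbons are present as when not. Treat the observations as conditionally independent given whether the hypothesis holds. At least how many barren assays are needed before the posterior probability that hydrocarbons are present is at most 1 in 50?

Prior odds = 0.35/0.65 = 7/13.
Likelihood ratio per barren assay = 0.6.
Target odds: 0.02 ÷ 0.98 = 1/49.
Need (7/13) × 0.6ⁿ ≤ 1/49, i.e. 0.6ⁿ ≤ 13/343.
0.6⁶ = 729/15625 is still above 13/343 but 0.6⁷ = 2187/78125 is at or below it, so n = 7.

7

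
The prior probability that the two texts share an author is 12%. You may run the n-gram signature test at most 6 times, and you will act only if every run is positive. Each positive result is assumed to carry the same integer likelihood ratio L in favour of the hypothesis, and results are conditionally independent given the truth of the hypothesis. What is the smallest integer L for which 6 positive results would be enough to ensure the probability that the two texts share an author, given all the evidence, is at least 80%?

Prior odds = 0.12/0.88 = 3/22.
Target odds = 0.8/0.2 = 4.
Need L⁶ ≥ 4 ÷ (3/22) = 88/3.
1⁶ = 1 < 88/3 ≤ 64 = 2⁶, so L = 2.

2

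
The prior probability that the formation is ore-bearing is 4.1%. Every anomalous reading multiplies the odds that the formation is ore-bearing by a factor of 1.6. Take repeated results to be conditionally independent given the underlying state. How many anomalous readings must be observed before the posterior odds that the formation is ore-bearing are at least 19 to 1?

13

Prior odds: 0.041 ÷ 0.959 = 41/959.
Likelihood ratio per anomalous reading = 1.6.
Target odds = 19.
Need (41/959) × 1.6ⁿ ≥ 19, i.e. 1.6ⁿ ≥ 18221/41.
1.6¹² ≈281.475 falls short of 18221/41 but 1.6¹³ ≈450.36 reaches it, so n = 13.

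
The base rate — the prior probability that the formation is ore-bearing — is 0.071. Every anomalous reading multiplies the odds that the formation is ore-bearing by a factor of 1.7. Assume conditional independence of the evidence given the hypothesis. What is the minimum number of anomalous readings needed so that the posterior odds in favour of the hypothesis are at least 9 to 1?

9

Prior odds = 0.071/0.929 = 71/929.
Likelihood ratio per anomalous reading = 1.7.
Target odds = 9.
Require 1.7ⁿ ≥ 9 ÷ (71/929) = 8361/71.
1.7⁸ ≈69.7576 falls short of 8361/71 but 1.7⁹ ≈118.588 reaches it, so n = 9.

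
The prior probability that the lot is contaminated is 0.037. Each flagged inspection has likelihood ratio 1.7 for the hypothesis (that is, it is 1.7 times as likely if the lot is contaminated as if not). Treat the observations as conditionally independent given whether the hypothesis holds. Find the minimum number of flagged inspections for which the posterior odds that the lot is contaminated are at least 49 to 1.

Prior odds = 0.037/0.963 = 37/963.
Likelihood ratio per flagged inspection = 1.7.
Target odds = 49.
Require 1.7ⁿ ≥ 49 ÷ (37/963) = 47187/37.
1.7¹³ ≈990.458 falls short of 47187/37 but 1.7¹⁴ ≈1683.78 reaches it, so n = 14.

14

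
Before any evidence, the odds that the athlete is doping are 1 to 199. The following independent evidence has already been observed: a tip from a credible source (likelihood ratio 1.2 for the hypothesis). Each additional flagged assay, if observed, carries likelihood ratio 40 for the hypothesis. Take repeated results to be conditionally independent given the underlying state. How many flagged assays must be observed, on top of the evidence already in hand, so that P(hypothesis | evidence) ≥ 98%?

Prior odds = 1/199.
Bayes factor of the evidence already in hand = 1.2.
Odds after that evidence = (1/199) × 1.2 = 6/995.
Target odds = 0.98/0.02 = 49.
Need 40ⁿ ≥ 49 ÷ (6/995) = 48755/6.
40² = 1600 falls short of 48755/6 but 40³ = 64000 reaches it, so n = 3.

3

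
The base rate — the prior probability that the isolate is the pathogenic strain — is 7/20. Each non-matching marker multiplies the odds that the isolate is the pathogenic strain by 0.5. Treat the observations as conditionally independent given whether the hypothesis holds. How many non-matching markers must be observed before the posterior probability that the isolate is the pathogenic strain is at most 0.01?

Prior odds = 0.35/0.65 = 7/13.
Likelihood ratio per non-matching marker = 0.5.
Target posterior odds = 0.01/0.99 = 1/99.
Need (7/13) × 0.5ⁿ ≤ 1/99, i.e. 0.5ⁿ ≤ 13/693.
0.5⁵ = 0.03125 is still above 13/693 but 0.5⁶ = 0.015625 is at or below it, so n = 6.

6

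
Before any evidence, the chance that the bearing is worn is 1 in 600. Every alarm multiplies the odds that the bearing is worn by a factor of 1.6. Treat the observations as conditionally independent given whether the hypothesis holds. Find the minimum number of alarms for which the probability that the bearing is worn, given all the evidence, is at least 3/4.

Prior odds = (1/600)/(599/600) = 1/599.
Likelihood ratio per alarm = 1.6.
Target posterior odds = 0.75/0.25 = 3.
Require 1.6ⁿ ≥ 3 ÷ (1/599) = 1797.
1.6¹⁵ ≈1152.92 falls short of 1797 but 1.6¹⁶ ≈1844.67 reaches it, so n = 16.

16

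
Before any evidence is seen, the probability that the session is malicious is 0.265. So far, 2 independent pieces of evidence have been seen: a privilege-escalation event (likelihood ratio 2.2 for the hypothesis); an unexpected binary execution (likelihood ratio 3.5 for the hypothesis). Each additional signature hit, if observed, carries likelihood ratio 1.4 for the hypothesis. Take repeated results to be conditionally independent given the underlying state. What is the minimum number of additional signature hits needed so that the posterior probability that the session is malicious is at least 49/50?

9

Prior odds = 0.265/0.735 = 53/147.
Combined Bayes factor of the evidence already in hand = 2.2 × 3.5 = 7.7.
Odds after that evidence = (53/147) × 7.7 = 583/210.
Target odds = 0.98/0.02 = 49.
Need 1.4ⁿ ≥ 49 ÷ (583/210) = 10290/583.
1.4⁸ = 5764801/390625 falls short of 10290/583 but 1.4⁹ = 40353607/1953125 reaches it, so n = 9.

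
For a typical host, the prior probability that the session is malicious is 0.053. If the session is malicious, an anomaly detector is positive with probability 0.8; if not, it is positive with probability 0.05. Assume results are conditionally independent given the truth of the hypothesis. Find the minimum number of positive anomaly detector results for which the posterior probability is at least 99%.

3

Prior odds: 0.053 ÷ 0.947 = 53/947.
Likelihood ratio of a positive = 0.8/0.05 = 16.
Target posterior odds = 0.99/0.01 = 99.
Require 16ⁿ ≥ 99 ÷ (53/947) = 93753/53.
16² = 256 falls short of 93753/53 but 16³ = 4096 reaches it, so n = 3.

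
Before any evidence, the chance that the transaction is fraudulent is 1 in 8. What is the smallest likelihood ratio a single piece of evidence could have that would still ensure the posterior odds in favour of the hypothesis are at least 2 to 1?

Prior odds = 0.125/0.875 = 1/7.
Target odds = 2.
Required Bayes factor = 2 ÷ (1/7) = 14.

14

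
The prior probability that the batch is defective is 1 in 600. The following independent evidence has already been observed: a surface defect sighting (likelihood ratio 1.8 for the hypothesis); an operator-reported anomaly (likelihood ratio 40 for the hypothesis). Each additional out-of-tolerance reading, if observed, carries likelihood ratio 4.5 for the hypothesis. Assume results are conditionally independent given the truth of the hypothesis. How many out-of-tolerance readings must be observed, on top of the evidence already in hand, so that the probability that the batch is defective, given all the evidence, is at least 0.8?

Prior odds = (1/600)/(599/600) = 1/599.
Combined Bayes factor of the evidence already in hand = 1.8 × 40 = 72.
Odds after that evidence = (1/599) × 72 = 72/599.
Target odds = 0.8/0.2 = 4.
Need 4.5ⁿ ≥ 4 ÷ (72/599) = 599/18.
4.5² = 20.25 falls short of 599/18 but 4.5³ = 91.125 reaches it, so n = 3.

3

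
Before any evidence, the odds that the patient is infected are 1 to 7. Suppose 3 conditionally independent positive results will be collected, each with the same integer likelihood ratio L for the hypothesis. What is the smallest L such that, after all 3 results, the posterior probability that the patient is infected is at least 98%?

7

Prior odds = 1/7.
Target odds = 0.98/0.02 = 49.
Need L³ ≥ 49 ÷ (1/7) = 343.
6³ = 216 < 343 ≤ 343 = 7³, so L = 7.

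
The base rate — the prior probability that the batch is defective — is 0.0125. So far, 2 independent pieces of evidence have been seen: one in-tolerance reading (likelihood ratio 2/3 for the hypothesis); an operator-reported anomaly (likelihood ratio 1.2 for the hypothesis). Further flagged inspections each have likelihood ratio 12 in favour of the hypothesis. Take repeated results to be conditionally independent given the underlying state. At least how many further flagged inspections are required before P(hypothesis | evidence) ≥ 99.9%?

Prior odds = 0.0125/0.9875 = 1/79.
Combined Bayes factor of the evidence already in hand = (2/3) × 1.2 = 0.8.
Odds after that evidence = (1/79) × 0.8 = 4/395.
Target odds = 0.999/0.001 = 999.
Need 12ⁿ ≥ 999 ÷ (4/395) = 98651.25.
12⁴ = 20736 falls short of 98651.25 but 12⁵ = 248832 reaches it, so n = 5.

5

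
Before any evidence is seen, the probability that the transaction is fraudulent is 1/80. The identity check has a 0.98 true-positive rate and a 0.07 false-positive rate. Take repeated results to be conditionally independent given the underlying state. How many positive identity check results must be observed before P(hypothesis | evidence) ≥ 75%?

3

Prior odds: 0.0125 ÷ 0.9875 = 1/79.
Likelihood ratio of a positive result = 0.98/0.07 = 14.
Target odds: 0.75 ÷ 0.25 = 3.
Need (1/79) × 14ⁿ ≥ 3, i.e. 14ⁿ ≥ 237.
14² = 196 falls short of 237 but 14³ = 2744 reaches it, so n = 3.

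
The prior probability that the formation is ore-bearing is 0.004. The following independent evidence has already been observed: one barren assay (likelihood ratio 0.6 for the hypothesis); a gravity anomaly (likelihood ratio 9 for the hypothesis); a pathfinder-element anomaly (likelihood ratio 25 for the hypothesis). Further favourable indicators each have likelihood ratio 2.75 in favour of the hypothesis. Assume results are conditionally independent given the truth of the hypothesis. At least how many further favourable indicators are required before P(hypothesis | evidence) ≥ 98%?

Prior odds = 0.004/0.996 = 1/249.
Combined Bayes factor of the evidence already in hand = 0.6 × 9 × 25 = 135.
Odds after that evidence = (1/249) × 135 = 45/83.
Target odds = 0.98/0.02 = 49.
Need 2.75ⁿ ≥ 49 ÷ (45/83) = 4067/45.
2.75⁴ = 57.19140625 falls short of 4067/45 but 2.75⁵ = 161051/1024 reaches it, so n = 5.

5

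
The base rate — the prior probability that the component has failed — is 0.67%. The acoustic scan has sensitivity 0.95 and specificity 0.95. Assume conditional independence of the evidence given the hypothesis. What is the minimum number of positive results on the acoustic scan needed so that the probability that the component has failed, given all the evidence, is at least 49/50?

4

Prior odds: 0.0067 ÷ 0.9933 = 67/9933.
False-positive rate = 1 − 0.95 = 0.05; likelihood ratio of a positive = 0.95/0.05 = 19.
Target odds: 0.98 ÷ 0.02 = 49.
Need (67/9933) × 19ⁿ ≥ 49, i.e. 19ⁿ ≥ 486717/67.
19³ = 6859 falls short of 486717/67 but 19⁴ = 130321 reaches it, so n = 4.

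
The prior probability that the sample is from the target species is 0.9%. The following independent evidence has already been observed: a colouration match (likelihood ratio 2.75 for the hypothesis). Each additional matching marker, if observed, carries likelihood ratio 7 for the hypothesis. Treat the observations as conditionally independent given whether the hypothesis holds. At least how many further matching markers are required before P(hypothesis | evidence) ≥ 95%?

Prior odds = 0.009/0.991 = 9/991.
Bayes factor of the evidence already in hand = 2.75.
Odds after that evidence = (9/991) × 2.75 = 99/3964.
Target odds = 0.95/0.05 = 19.
Need 7ⁿ ≥ 19 ÷ (99/3964) = 75316/99.
7³ = 343 falls short of 75316/99 but 7⁴ = 2401 reaches it, so n = 4.

4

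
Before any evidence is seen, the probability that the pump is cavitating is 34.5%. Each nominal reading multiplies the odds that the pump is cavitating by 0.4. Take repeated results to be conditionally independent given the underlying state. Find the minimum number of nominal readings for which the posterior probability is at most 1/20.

3

Prior odds: 0.345 ÷ 0.655 = 69/131.
Likelihood ratio per nominal reading = 0.4.
Target odds: 0.05 ÷ 0.95 = 1/19.
Need (69/131) × 0.4ⁿ ≤ 1/19, i.e. 0.4ⁿ ≤ 131/1311.
0.4² = 0.16 is still above 131/1311 but 0.4³ = 0.064 is at or below it, so n = 3.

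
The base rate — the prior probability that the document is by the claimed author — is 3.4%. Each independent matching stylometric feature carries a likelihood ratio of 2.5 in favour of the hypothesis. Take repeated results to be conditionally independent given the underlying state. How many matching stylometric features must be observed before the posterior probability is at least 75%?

5

Prior odds = 0.034/0.966 = 17/483.
Likelihood ratio per matching stylometric feature = 2.5.
Target posterior odds = 0.75/0.25 = 3.
Require 2.5ⁿ ≥ 3 ÷ (17/483) = 1449/17.
2.5⁴ = 39.0625 falls short of 1449/17 but 2.5⁵ = 97.65625 reaches it, so n = 5.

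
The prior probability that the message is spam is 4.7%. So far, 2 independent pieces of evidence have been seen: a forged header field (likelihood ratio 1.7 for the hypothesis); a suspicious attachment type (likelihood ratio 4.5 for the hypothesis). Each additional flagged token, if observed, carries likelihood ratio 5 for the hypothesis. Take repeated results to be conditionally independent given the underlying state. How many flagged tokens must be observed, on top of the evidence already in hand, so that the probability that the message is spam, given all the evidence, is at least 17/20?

Prior odds = 0.047/0.953 = 47/953.
Combined Bayes factor of the evidence already in hand = 1.7 × 4.5 = 7.65.
Odds after that evidence = (47/953) × 7.65 = 7191/19060.
Target odds = 0.85/0.15 = 17/3.
Need 5ⁿ ≥ 17/3 ÷ (7191/19060) = 19060/1269.
5¹ = 5 falls short of 19060/1269 but 5² = 25 reaches it, so n = 2.

2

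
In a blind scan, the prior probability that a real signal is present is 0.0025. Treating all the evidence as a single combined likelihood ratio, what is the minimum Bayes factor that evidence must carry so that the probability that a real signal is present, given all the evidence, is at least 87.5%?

2793

Prior odds = 0.0025/0.9975 = 1/399.
Target odds = 0.875/0.125 = 7.
Required Bayes factor = 7 ÷ (1/399) = 2793.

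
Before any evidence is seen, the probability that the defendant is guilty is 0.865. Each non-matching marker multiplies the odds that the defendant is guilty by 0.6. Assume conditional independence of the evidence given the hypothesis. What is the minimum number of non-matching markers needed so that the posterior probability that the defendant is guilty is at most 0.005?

14

Prior odds = 0.865/0.135 = 173/27.
Likelihood ratio per non-matching marker = 0.6.
Target posterior odds = 0.005/0.995 = 1/199.
Require 0.6ⁿ ≤ 1/199 ÷ (173/27) = 27/34427.
0.6¹³ ≈0.00130607 is still above 27/34427 but 0.6¹⁴ ≈0.000783642 is at or below it, so n = 14.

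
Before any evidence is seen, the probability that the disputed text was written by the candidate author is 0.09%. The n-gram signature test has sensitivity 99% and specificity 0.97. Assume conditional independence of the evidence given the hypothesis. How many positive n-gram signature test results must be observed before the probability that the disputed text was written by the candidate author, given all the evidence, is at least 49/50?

Prior odds: 0.0009 ÷ 0.9991 = 9/9991.
False-positive rate = 1 − 0.97 = 0.03; likelihood ratio of a positive = 0.99/0.03 = 33.
Target posterior odds = 0.98/0.02 = 49.
Require 33ⁿ ≥ 49 ÷ (9/9991) = 489559/9.
33³ = 35937 falls short of 489559/9 but 33⁴ = 1185921 reaches it, so n = 4.

4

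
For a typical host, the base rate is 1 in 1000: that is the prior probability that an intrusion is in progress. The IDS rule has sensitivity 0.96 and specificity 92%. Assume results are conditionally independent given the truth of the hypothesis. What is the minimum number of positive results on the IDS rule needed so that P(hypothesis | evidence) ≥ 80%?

4

Prior odds: 0.001 ÷ 0.999 = 1/999.
False-positive rate = 1 − 0.92 = 0.08; likelihood ratio of a positive = 0.96/0.08 = 12.
Target odds: 0.8 ÷ 0.2 = 4.
Require 12ⁿ ≥ 4 ÷ (1/999) = 3996.
12³ = 1728 falls short of 3996 but 12⁴ = 20736 reaches it, so n = 4.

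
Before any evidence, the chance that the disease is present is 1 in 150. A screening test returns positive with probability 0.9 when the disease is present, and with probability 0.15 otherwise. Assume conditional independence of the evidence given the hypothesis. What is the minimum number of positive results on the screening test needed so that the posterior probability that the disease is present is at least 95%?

5

Prior odds: (1/150) ÷ (149/150) = 1/149.
Likelihood ratio of a positive result = 0.9/0.15 = 6.
Target posterior odds = 0.95/0.05 = 19.
Require 6ⁿ ≥ 19 ÷ (1/149) = 2831.
6⁴ = 1296 falls short of 2831 but 6⁵ = 7776 reaches it, so n = 5.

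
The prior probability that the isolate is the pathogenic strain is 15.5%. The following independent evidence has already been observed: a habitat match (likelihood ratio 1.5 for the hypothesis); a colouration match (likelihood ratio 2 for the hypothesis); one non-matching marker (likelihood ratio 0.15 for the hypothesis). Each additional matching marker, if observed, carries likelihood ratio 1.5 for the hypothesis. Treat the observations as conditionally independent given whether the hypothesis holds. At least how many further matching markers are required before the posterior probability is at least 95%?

14

Prior odds = 0.155/0.845 = 31/169.
Combined Bayes factor of the evidence already in hand = 1.5 × 2 × 0.15 = 0.45.
Odds after that evidence = (31/169) × 0.45 = 279/3380.
Target odds = 0.95/0.05 = 19.
Need 1.5ⁿ ≥ 19 ÷ (279/3380) = 64220/279.
1.5¹³ = 1594323/8192 falls short of 64220/279 but 1.5¹⁴ = 4782969/16384 reaches it, so n = 14.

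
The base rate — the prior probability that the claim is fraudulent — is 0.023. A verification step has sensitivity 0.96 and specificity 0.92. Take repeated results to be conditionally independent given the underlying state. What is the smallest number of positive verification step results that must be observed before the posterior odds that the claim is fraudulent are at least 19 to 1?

3

Prior odds: 0.023 ÷ 0.977 = 23/977.
False-positive rate = 1 − 0.92 = 0.08; likelihood ratio of a positive = 0.96/0.08 = 12.
Target odds = 19.
Need (23/977) × 12ⁿ ≥ 19, i.e. 12ⁿ ≥ 18563/23.
12² = 144 falls short of 18563/23 but 12³ = 1728 reaches it, so n = 3.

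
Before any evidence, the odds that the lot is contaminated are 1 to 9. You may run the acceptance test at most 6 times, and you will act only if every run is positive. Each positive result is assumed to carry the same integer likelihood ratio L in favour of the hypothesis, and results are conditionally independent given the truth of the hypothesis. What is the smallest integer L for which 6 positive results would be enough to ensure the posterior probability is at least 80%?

Prior odds = 1/9.
Target odds = 0.8/0.2 = 4.
Need L⁶ ≥ 4 ÷ (1/9) = 36.
1⁶ = 1 < 36 ≤ 64 = 2⁶, so L = 2.

2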